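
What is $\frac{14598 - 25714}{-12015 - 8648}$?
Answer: $\frac{11116}{20663} \approx 0.53797$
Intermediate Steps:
$\frac{14598 - 25714}{-12015 - 8648} = - \frac{11116}{-12015 - 8648} = - \frac{11116}{-20663} = \left(-11116\right) \left(- \frac{1}{20663}\right) = \frac{11116}{20663}$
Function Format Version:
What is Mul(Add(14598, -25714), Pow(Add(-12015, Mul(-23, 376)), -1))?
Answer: Rational(11116, 20663) ≈ 0.53797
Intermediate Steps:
Mul(Add(14598, -25714), Pow(Add(-12015, Mul(-23, 376)), -1)) = Mul(-11116, Pow(Add(-12015, -8648), -1)) = Mul(-11116, Pow(-20663, -1)) = Mul(-11116, Rational(-1, 20663)) = Rational(11116, 20663)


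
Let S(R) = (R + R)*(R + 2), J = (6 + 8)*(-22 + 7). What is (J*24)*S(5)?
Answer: -352800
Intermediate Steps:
J = -210 (J = 14*(-15) = -210)
S(R) = 2*R*(2 + R) (S(R) = (2*R)*(2 + R) = 2*R*(2 + R))
(J*24)*S(5) = (-210*24)*(2*5*(2 + 5)) = -10080*5*7 = -5040*70 = -352800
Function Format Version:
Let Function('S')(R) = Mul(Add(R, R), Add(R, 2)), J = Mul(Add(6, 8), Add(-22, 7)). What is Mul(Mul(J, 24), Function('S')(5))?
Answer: -352800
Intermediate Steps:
J = -210 (J = Mul(14, -15) = -210)
Function('S')(R) = Mul(2, R, Add(2, R)) (Function('S')(R) = Mul(Mul(2, R), Add(2, R)) = Mul(2, R, Add(2, R)))
Mul(Mul(J, 24), Function('S')(5)) = Mul(Mul(-210, 24), Mul(2, 5, Add(2, 5))) = Mul(-5040, Mul(2, 5, 7)) = Mul(-5040, 70) = -352800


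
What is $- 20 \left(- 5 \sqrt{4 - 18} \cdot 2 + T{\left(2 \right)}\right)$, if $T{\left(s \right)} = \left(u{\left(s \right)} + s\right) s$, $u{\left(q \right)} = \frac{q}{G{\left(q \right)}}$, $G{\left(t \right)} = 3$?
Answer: $- \frac{320}{3} + 200 i \sqrt{14} \approx -106.67 + 748.33 i$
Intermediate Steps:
$u{\left(q \right)} = \frac{q}{3}$
$T{\left(s \right)} = \frac{4 s^{2}}{3}$ ($T{\left(s \right)} = \left(\frac{s}{3} + s\right) s = \frac{4 s}{3} s = \frac{4 s^{2}}{3}$)
$- 20 \left(- 5 \sqrt{4 - 18} \cdot 2 + T{\left(2 \right)}\right) = - 20 \left(- 5 \sqrt{4 - 18} \cdot 2 + \frac{4 \cdot 2^{2}}{3}\right) = - 20 \left(- 5 \sqrt{4 - 18} \cdot 2 + \frac{4}{3} \cdot 4\right) = - 20 \left(- 5 \sqrt{4 - 18} \cdot 2 + \frac{16}{3}\right) = - 20 \left(- 5 \sqrt{-14} \cdot 2 + \frac{16}{3}\right) = - 20 \left(- 5 i \sqrt{14} \cdot 2 + \frac{16}{3}\right) = - 20 \left(- 10 i \sqrt{14} + \frac{16}{3}\right) = - 20 \left(\frac{16}{3} - 10 i \sqrt{14}\right) = - \frac{320}{3} + 200 i \sqrt{14}$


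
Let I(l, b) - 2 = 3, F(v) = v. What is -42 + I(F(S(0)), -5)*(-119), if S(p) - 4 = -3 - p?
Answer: -637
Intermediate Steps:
S(p) = 1 - p (S(p) = 4 + (-3 - p) = 1 - p)
I(l, b) = 5 (I(l, b) = 2 + 3 = 5)
-42 + I(F(S(0)), -5)*(-119) = -42 + 5*(-119) = -42 - 595 = -637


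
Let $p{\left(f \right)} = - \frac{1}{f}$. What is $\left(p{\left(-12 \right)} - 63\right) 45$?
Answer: $- \frac{11325}{4} \approx -2831.3$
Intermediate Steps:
$\left(p{\left(-12 \right)} - 63\right) 45 = \left(- \frac{1}{-12} - 63\right) 45 = \left(\left(-1\right) \left(- \frac{1}{12}\right) - 63\right) 45 = \left(\frac{1}{12} - 63\right) 45 = \left(- \frac{755}{12}\right) 45 = - \frac{11325}{4}$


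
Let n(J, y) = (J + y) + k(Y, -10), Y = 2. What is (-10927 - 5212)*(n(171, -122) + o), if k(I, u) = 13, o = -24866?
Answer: 400311756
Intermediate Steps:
n(J, y) = 13 + J + y (n(J, y) = (J + y) + 13 = 13 + J + y)
(-10927 - 5212)*(n(171, -122) + o) = (-10927 - 5212)*((13 + 171 - 122) - 24866) = -16139*(62 - 24866) = -16139*(-24804) = 400311756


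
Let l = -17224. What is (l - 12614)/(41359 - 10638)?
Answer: -29838/30721 ≈ -0.97126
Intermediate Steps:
(l - 12614)/(41359 - 10638) = (-17224 - 12614)/(41359 - 10638) = -29838/30721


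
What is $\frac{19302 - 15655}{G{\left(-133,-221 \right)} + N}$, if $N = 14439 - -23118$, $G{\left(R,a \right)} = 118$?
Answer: $\frac{3647}{37675} \approx 0.096802$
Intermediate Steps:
$N = 37557$ ($N = 14439 + 23118 = 37557$)
$\frac{19302 - 15655}{G{\left(-133,-221 \right)} + N} = \frac{19302 - 15655}{118 + 37557} = \frac{3647}{37675}$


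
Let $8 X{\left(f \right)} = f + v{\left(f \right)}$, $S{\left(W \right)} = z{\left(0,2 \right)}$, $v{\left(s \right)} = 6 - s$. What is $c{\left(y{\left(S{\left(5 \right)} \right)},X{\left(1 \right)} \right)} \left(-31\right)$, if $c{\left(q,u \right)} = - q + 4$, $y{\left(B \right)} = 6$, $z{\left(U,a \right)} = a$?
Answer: $62$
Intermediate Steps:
$S{\left(W \right)} = 2$
$X{\left(f \right)} = \frac{3}{4}$ ($X{\left(f \right)} = \frac{f - \left(-6 + f\right)}{8} = \frac{1}{8} \cdot 6 = \frac{3}{4}$)
$c{\left(q,u \right)} = 4 - q$
$c{\left(y{\left(S{\left(5 \right)} \right)},X{\left(1 \right)} \right)} \left(-31\right) = \left(4 - 6\right) \left(-31\right) = \left(-2\right) \left(-31\right) = 62$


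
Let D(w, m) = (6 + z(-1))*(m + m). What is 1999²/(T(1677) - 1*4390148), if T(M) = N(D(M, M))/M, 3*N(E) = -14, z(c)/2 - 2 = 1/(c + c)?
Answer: -20103881031/22086834602 ≈ -0.91022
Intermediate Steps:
z(c) = 4 + 1/c (z(c) = 4 + 2/(c + c) = 4 + 2/((2*c)) = 4 + 2*(1/(2*c)) = 4 + 1/c)
D(w, m) = 18*m (D(w, m) = (6 + (4 + 1/(-1)))*(m + m) = (6 + (4 - 1))*(2*m) = (6 + 3)*(2*m) = 9*(2*m) = 18*m)
N(E) = -14/3 (N(E) = (⅓)*(-14) = -14/3)
T(M) = -14/(3*M)
1999²/(T(1677) - 1*4390148) = 1999²/(-14/3/1677 - 1*4390148) = 3996001/(-14/3*1/1677 - 4390148) = 3996001/(-14/5031 - 4390148) = 3996001/(-22086834602/5031) = 3996001*(-5031/22086834602) = -20103881031/22086834602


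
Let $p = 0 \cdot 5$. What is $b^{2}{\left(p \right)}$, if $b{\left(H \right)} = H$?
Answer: $0$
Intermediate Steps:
$p = 0$
$b^{2}{\left(p \right)} = 0^{2} = 0$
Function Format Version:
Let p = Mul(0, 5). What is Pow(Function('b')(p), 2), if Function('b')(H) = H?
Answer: 0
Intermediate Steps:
p = 0
Pow(Function('b')(p), 2) = Pow(0, 2) = 0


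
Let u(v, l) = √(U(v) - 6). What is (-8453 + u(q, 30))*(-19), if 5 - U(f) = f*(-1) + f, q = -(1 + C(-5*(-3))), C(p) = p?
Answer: 160607 - 19*I ≈ 1.6061e+5 - 19.0*I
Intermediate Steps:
q = -16 (q = -(1 - 5*(-3)) = -(1 + 15) = -1*16 = -16)
U(f) = 5 (U(f) = 5 - (f*(-1) + f) = 5 - (-f + f) = 5 - 1*0 = 5 + 0 = 5)
u(v, l) = I (u(v, l) = √(5 - 6) = √(-1) = I)
(-8453 + u(q, 30))*(-19) = (-8453 + I)*(-19) = 160607 - 19*I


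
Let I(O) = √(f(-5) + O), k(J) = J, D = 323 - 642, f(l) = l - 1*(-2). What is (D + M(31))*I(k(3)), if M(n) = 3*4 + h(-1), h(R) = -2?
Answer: 0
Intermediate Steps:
f(l) = 2 + l (f(l) = l + 2 = 2 + l)
D = -319
I(O) = √(-3 + O) (I(O) = √((2 - 5) + O) = √(-3 + O))
M(n) = 10 (M(n) = 3*4 - 2 = 12 - 2 = 10)
(D + M(31))*I(k(3)) = (-319 + 10)*√(-3 + 3) = -309*√0 = -309*0 = 0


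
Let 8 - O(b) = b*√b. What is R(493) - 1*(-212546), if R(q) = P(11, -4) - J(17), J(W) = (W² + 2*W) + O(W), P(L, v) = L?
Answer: 212226 + 17*√17 ≈ 2.1230e+5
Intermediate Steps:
O(b) = 8 - b^(3/2) (O(b) = 8 - b*√b = 8 - b^(3/2))
J(W) = 8 + W² - W^(3/2) + 2*W (J(W) = (W² + 2*W) + (8 - W^(3/2)) = 8 + W² - W^(3/2) + 2*W)
R(q) = -320 + 17*√17 (R(q) = 11 - (8 + 17² - 17^(3/2) + 2*17) = 11 - (8 + 289 - 17*√17 + 34) = 11 - (331 - 17*√17) = 11 + (-331 + 17*√17) = -320 + 17*√17)
R(493) - 1*(-212546) = (-320 + 17*√17) - 1*(-212546) = (-320 + 17*√17) + 212546 = 212226 + 17*√17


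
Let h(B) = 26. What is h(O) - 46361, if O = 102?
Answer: -46335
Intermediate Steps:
h(O) - 46361 = 26 - 46361 = -46335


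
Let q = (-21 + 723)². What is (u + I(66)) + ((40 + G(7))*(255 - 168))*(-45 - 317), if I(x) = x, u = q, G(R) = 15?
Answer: -1239300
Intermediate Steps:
q = 492804 (q = 702² = 492804)
u = 492804
(u + I(66)) + ((40 + G(7))*(255 - 168))*(-45 - 317) = (492804 + 66) + ((40 + 15)*(255 - 168))*(-45 - 317) = 492870 + (55*87)*(-362) = 492870 + 4785*(-362) = 492870 - 1732170 = -1239300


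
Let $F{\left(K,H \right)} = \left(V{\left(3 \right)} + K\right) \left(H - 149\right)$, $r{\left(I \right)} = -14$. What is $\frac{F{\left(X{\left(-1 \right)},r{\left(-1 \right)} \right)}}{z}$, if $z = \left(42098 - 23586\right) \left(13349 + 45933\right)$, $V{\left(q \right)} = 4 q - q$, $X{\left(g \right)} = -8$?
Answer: $- \frac{163}{1097428384} \approx -1.4853 \cdot 10^{-7}$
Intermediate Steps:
$V{\left(q \right)} = 3 q$
$F{\left(K,H \right)} = \left(-149 + H\right) \left(9 + K\right)$ ($F{\left(K,H \right)} = \left(3 \cdot 3 + K\right) \left(H - 149\right) = \left(9 + K\right) \left(-149 + H\right) = \left(-149 + H\right) \left(9 + K\right)$)
$z = 1097428384$ ($z = 18512 \cdot 59282 = 1097428384$)
$\frac{F{\left(X{\left(-1 \right)},r{\left(-1 \right)} \right)}}{z} = \frac{-1341 - -1192 + 9 \left(-14\right) - -112}{1097428384} = \left(-1341 + 1192 - 126 + 112\right) \frac{1}{1097428384} = \left(-163\right) \frac{1}{1097428384} = - \frac{163}{1097428384}$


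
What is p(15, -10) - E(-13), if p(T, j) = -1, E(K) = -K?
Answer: -14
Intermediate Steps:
p(15, -10) - E(-13) = -1 - (-1)*(-13) = -1 - 1*13 = -1 - 13 = -14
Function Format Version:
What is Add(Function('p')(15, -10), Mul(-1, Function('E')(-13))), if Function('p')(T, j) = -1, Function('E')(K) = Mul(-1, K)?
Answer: -14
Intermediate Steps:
Add(Function('p')(15, -10), Mul(-1, Function('E')(-13))) = Add(-1, Mul(-1, Mul(-1, -13))) = Add(-1, Mul(-1, 13)) = Add(-1, -13) = -14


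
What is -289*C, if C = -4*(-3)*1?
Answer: -3468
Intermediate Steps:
C = 12 (C = 12*1 = 12)
-289*C = -289*12 = -3468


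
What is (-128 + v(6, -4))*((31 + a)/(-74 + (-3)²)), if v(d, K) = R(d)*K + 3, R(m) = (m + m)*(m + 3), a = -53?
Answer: -12254/65 ≈ -188.52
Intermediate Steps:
R(m) = 2*m*(3 + m) (R(m) = (2*m)*(3 + m) = 2*m*(3 + m))
v(d, K) = 3 + 2*K*d*(3 + d) (v(d, K) = (2*d*(3 + d))*K + 3 = 2*K*d*(3 + d) + 3 = 3 + 2*K*d*(3 + d))
(-128 + v(6, -4))*((31 + a)/(-74 + (-3)²)) = (-128 + (3 + 2*(-4)*6*(3 + 6)))*((31 - 53)/(-74 + (-3)²)) = (-128 + (3 + 2*(-4)*6*9))*(-22/(-74 + 9)) = (-128 + (3 - 432))*(-22/(-65)) = (-128 - 429)*(-22*(-1/65)) = -557*22/65 = -12254/65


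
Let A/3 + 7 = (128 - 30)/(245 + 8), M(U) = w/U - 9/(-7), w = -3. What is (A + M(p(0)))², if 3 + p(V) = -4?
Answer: 1030217409/3136441 ≈ 328.47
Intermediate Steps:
p(V) = -7 (p(V) = -3 - 4 = -7)
M(U) = 9/7 - 3/U (M(U) = -3/U - 9/(-7) = -3/U - 9*(-⅐) = -3/U + 9/7 = 9/7 - 3/U)
A = -5019/253 (A = -21 + 3*((128 - 30)/(245 + 8)) = -21 + 3*(98/253) = -21 + 294/253 = -5019/253 ≈ -19.838)
(A + M(p(0)))² = (-5019/253 + (9/7 - 3/(-7)))² = (-5019/253 + (9/7 - 3*(-⅐)))² = (-5019/253 + (9/7 + 3/7))² = (-5019/253 + 12/7)² = (-32097/1771)² = 1030217409/3136441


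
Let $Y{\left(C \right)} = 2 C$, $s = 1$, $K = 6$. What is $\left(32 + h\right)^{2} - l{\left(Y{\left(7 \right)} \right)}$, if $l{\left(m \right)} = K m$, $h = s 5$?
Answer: $1285$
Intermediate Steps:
$h = 5$ ($h = 1 \cdot 5 = 5$)
$l{\left(m \right)} = 6 m$
$\left(32 + h\right)^{2} - l{\left(Y{\left(7 \right)} \right)} = \left(32 + 5\right)^{2} - 6 \cdot 2 \cdot 7 = 37^{2} - 6 \cdot 14 = 1369 - 84 = 1285$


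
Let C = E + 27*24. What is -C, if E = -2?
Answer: -646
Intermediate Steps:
C = 646 (C = -2 + 27*24 = -2 + 648 = 646)
-C = -1*646 = -646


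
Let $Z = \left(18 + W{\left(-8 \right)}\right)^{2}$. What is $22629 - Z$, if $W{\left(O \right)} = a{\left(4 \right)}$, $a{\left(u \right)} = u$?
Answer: $22145$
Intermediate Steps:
$W{\left(O \right)} = 4$
$Z = 484$ ($Z = \left(18 + 4\right)^{2} = 22^{2} = 484$)
$22629 - Z = 22629 - 484 = 22145$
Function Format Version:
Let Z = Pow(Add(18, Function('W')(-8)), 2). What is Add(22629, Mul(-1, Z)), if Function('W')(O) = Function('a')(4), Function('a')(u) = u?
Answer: 22145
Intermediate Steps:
Function('W')(O) = 4
Z = 484 (Z = Pow(Add(18, 4), 2) = Pow(22, 2) = 484)
Add(22629, Mul(-1, Z)) = Add(22629, Mul(-1, 484)) = Add(22629, -484) = 22145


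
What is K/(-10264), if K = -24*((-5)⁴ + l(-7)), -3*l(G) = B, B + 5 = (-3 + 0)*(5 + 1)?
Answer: 1898/1283 ≈ 1.4793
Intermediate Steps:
B = -23 (B = -5 + (-3 + 0)*(5 + 1) = -5 - 3*6 = -5 - 18 = -23)
l(G) = 23/3 (l(G) = -⅓*(-23) = 23/3)
K = -15184 (K = -24*((-5)⁴ + 23/3) = -24*(625 + 23/3) = -24*1898/3 = -15184)
K/(-10264) = -15184/(-10264) = -15184*(-1/10264) = 1898/1283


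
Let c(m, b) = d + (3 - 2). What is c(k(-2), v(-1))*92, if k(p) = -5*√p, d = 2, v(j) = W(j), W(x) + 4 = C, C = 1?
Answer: 276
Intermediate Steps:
W(x) = -3 (W(x) = -4 + 1 = -3)
v(j) = -3
c(m, b) = 3 (c(m, b) = 2 + (3 - 2) = 2 + 1 = 3)
c(k(-2), v(-1))*92 = 3*92 = 276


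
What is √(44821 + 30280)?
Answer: √75101 ≈ 274.05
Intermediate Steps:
√(44821 + 30280) = √75101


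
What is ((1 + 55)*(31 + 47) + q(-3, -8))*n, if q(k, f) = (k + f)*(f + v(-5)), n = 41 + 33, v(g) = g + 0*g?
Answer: 333814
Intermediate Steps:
v(g) = g (v(g) = g + 0 = g)
n = 74
q(k, f) = (-5 + f)*(f + k) (q(k, f) = (k + f)*(f - 5) = (f + k)*(-5 + f) = (-5 + f)*(f + k))
((1 + 55)*(31 + 47) + q(-3, -8))*n = ((1 + 55)*(31 + 47) + ((-8)² - 5*(-8) - 5*(-3) - 8*(-3)))*74 = (56*78 + (64 + 40 + 15 + 24))*74 = (4368 + 143)*74 = 4511*74 = 333814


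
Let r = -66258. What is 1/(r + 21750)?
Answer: -1/44508 ≈ -2.2468e-5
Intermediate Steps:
1/(r + 21750) = 1/(-66258 + 21750) = 1/(-44508) = -1/44508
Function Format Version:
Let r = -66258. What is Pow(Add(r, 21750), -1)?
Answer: Rational(-1, 44508) ≈ -2.2468e-5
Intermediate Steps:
Pow(Add(r, 21750), -1) = Pow(Add(-66258, 21750), -1) = Pow(-44508, -1) = Rational(-1, 44508)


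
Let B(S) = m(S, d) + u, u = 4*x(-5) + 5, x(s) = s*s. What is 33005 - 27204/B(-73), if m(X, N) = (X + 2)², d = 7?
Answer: 84908263/2573 ≈ 33000.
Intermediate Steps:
m(X, N) = (2 + X)²
x(s) = s²
u = 105 (u = 4*(-5)² + 5 = 4*25 + 5 = 100 + 5 = 105)
B(S) = 105 + (2 + S)² (B(S) = (2 + S)² + 105 = 105 + (2 + S)²)
33005 - 27204/B(-73) = 33005 - 27204/(105 + (2 - 73)²) = 33005 - 27204/(105 + (-71)²) = 33005 - 27204/(105 + 5041) = 33005 - 27204/5146 = 33005 - 1*13602/2573 = 33005 - 13602/2573 = 84908263/2573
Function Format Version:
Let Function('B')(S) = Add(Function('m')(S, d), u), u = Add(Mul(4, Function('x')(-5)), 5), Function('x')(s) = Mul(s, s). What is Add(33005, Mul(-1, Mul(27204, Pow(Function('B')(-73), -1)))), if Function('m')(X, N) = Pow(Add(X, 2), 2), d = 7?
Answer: Rational(84908263, 2573) ≈ 33000.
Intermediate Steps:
Function('m')(X, N) = Pow(Add(2, X), 2)
Function('x')(s) = Pow(s, 2)
u = 105 (u = Add(Mul(4, Pow(-5, 2)), 5) = Add(Mul(4, 25), 5) = Add(100, 5) = 105)
Function('B')(S) = Add(105, Pow(Add(2, S), 2)) (Function('B')(S) = Add(Pow(Add(2, S), 2), 105) = Add(105, Pow(Add(2, S), 2)))
Add(33005, Mul(-1, Mul(27204, Pow(Function('B')(-73), -1)))) = Add(33005, Mul(-1, Mul(27204, Pow(Add(105, Pow(Add(2, -73), 2)), -1)))) = Add(33005, Mul(-1, Mul(27204, Pow(Add(105, Pow(-71, 2)), -1)))) = Add(33005, Mul(-1, Mul(27204, Pow(Add(105, 5041), -1)))) = Add(33005, Mul(-1, Mul(27204, Pow(5146, -1)))) = Add(33005, Mul(-1, Mul(27204, Rational(1, 5146)))) = Add(33005, Mul(-1, Rational(13602, 2573))) = Add(33005, Rational(-13602, 2573)) = Rational(84908263, 2573)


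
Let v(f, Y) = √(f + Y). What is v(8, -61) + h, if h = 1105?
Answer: 1105 + I*√53 ≈ 1105.0 + 7.2801*I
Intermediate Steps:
v(f, Y) = √(Y + f)
v(8, -61) + h = √(-61 + 8) + 1105 = √(-53) + 1105 = I*√53 + 1105 = 1105 + I*√53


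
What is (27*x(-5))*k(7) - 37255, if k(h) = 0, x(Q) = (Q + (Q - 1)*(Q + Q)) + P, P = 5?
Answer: -37255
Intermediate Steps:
x(Q) = 5 + Q + 2*Q*(-1 + Q) (x(Q) = (Q + (Q - 1)*(Q + Q)) + 5 = (Q + (-1 + Q)*(2*Q)) + 5 = (Q + 2*Q*(-1 + Q)) + 5 = 5 + Q + 2*Q*(-1 + Q))
(27*x(-5))*k(7) - 37255 = (27*(5 - 1*(-5) + 2*(-5)²))*0 - 37255 = (27*(5 + 5 + 2*25))*0 - 37255 = (27*(5 + 5 + 50))*0 - 37255 = (27*60)*0 - 37255 = 1620*0 - 37255 = 0 - 37255 = -37255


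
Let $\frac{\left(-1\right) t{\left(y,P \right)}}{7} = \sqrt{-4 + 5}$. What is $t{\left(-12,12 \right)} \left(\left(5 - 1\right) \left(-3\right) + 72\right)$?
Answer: $-420$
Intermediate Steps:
$t{\left(y,P \right)} = -7$ ($t{\left(y,P \right)} = - 7 \sqrt{-4 + 5} = - 7 \sqrt{1} = \left(-7\right) 1 = -7$)
$t{\left(-12,12 \right)} \left(\left(5 - 1\right) \left(-3\right) + 72\right) = - 7 \left(\left(5 - 1\right) \left(-3\right) + 72\right) = - 7 \left(4 \left(-3\right) + 72\right) = - 7 \left(-12 + 72\right) = \left(-7\right) 60 = -420$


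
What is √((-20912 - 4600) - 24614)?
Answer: I*√50126 ≈ 223.89*I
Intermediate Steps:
√((-20912 - 4600) - 24614) = √(-25512 - 24614) = √(-50126) = I*√50126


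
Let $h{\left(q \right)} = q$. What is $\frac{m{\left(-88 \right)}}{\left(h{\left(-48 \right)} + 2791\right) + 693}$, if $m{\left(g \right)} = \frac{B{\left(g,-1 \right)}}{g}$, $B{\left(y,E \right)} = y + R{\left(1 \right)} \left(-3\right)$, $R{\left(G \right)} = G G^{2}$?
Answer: $\frac{91}{302368} \approx 0.00030096$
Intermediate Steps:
$R{\left(G \right)} = G^{3}$
$B{\left(y,E \right)} = -3 + y$ ($B{\left(y,E \right)} = y + 1^{3} \left(-3\right) = y + 1 \left(-3\right) = y - 3 = -3 + y$)
$m{\left(g \right)} = \frac{-3 + g}{g}$
$\frac{m{\left(-88 \right)}}{\left(h{\left(-48 \right)} + 2791\right) + 693} = \frac{\frac{1}{-88} \left(-3 - 88\right)}{\left(-48 + 2791\right) + 693} = \frac{\left(- \frac{1}{88}\right) \left(-91\right)}{2743 + 693} = \frac{91}{88 \cdot 3436} = \frac{91}{88} \cdot \frac{1}{3436} = \frac{91}{302368}$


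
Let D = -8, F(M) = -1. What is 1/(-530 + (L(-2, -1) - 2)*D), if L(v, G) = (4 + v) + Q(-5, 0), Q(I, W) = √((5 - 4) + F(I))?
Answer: -1/530 ≈ -0.0018868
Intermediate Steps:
Q(I, W) = 0 (Q(I, W) = √((5 - 4) - 1) = √(1 - 1) = √0 = 0)
L(v, G) = 4 + v (L(v, G) = (4 + v) + 0 = 4 + v)
1/(-530 + (L(-2, -1) - 2)*D) = 1/(-530 + ((4 - 2) - 2)*(-8)) = 1/(-530 + (2 - 2)*(-8)) = 1/(-530 + 0*(-8)) = 1/(-530 + 0) = 1/(-530) = -1/530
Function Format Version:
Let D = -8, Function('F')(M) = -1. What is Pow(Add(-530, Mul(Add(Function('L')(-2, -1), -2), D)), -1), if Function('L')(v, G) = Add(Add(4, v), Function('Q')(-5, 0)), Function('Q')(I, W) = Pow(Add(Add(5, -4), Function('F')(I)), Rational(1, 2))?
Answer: Rational(-1, 530) ≈ -0.0018868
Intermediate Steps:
Function('Q')(I, W) = 0 (Function('Q')(I, W) = Pow(Add(Add(5, -4), -1), Rational(1, 2)) = Pow(Add(1, -1), Rational(1, 2)) = Pow(0, Rational(1, 2)) = 0)
Function('L')(v, G) = Add(4, v) (Function('L')(v, G) = Add(Add(4, v), 0) = Add(4, v))
Pow(Add(-530, Mul(Add(Function('L')(-2, -1), -2), D)), -1) = Pow(Add(-530, Mul(Add(Add(4, -2), -2), -8)), -1) = Pow(Add(-530, Mul(Add(2, -2), -8)), -1) = Pow(Add(-530, Mul(0, -8)), -1) = Pow(Add(-530, 0), -1) = Pow(-530, -1) = Rational(-1, 530)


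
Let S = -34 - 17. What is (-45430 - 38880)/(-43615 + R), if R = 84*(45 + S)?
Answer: 84310/44119 ≈ 1.9110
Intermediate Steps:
S = -51
R = -504 (R = 84*(45 - 51) = 84*(-6) = -504)
(-45430 - 38880)/(-43615 + R) = (-45430 - 38880)/(-43615 - 504) = -84310/(-44119) = -84310*(-1/44119) = 84310/44119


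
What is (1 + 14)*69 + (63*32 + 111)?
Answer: 3162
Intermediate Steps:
(1 + 14)*69 + (63*32 + 111) = 15*69 + (2016 + 111) = 1035 + 2127 = 3162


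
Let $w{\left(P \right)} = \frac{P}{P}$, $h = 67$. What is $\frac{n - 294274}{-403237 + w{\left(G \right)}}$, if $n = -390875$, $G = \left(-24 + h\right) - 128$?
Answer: $\frac{228383}{134412} \approx 1.6991$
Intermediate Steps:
$G = -85$ ($G = \left(-24 + 67\right) - 128 = 43 - 128 = -85$)
$w{\left(P \right)} = 1$
$\frac{n - 294274}{-403237 + w{\left(G \right)}} = \frac{-390875 - 294274}{-403237 + 1} = - \frac{685149}{-403236} = \left(-685149\right) \left(- \frac{1}{403236}\right) = \frac{228383}{134412}$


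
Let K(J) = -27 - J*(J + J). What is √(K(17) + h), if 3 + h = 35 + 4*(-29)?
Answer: I*√689 ≈ 26.249*I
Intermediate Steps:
K(J) = -27 - 2*J² (K(J) = -27 - J*2*J = -27 - 2*J²)
h = -84 (h = -3 + (35 + 4*(-29)) = -3 + (35 - 116) = -3 - 81 = -84)
√(K(17) + h) = √((-27 - 2*17²) - 84) = √((-27 - 2*289) - 84) = √((-27 - 578) - 84) = √(-605 - 84) = √(-689) = I*√689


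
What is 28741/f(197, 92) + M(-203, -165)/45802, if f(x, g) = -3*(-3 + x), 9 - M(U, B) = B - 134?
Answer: -658108013/13328382 ≈ -49.376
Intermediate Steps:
M(U, B) = 143 - B (M(U, B) = 9 - (B - 134) = 9 - (-134 + B) = 9 + (134 - B) = 143 - B)
f(x, g) = 9 - 3*x
28741/f(197, 92) + M(-203, -165)/45802 = 28741/(9 - 3*197) + (143 - 1*(-165))/45802 = 28741/(9 - 591) + (143 + 165)*(1/45802) = 28741/(-582) + 308*(1/45802) = 28741*(-1/582) + 154/22901 = -28741/582 + 154/22901 = -658108013/13328382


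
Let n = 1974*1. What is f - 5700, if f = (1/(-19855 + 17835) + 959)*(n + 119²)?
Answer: 6248973833/404 ≈ 1.5468e+7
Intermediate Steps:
n = 1974
f = 6251276633/404 (f = (1/(-19855 + 17835) + 959)*(1974 + 119²) = (1/(-2020) + 959)*(1974 + 14161) = (-1/2020 + 959)*16135 = (1937179/2020)*16135 = 6251276633/404 ≈ 1.5473e+7)
f - 5700 = 6251276633/404 - 5700 = 6248973833/404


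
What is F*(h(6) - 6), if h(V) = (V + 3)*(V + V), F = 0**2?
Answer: 0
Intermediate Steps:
F = 0
h(V) = 2*V*(3 + V) (h(V) = (3 + V)*(2*V) = 2*V*(3 + V))
F*(h(6) - 6) = 0*(2*6*(3 + 6) - 6) = 0*(2*6*9 - 6) = 0*(108 - 6) = 0*102 = 0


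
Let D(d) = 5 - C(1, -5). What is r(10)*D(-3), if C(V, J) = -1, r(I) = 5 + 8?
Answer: 78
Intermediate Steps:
r(I) = 13
D(d) = 6 (D(d) = 5 - 1*(-1) = 5 + 1 = 6)
r(10)*D(-3) = 13*6 = 78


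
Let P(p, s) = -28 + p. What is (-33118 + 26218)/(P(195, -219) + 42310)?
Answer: -2300/14159 ≈ -0.16244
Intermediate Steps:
(-33118 + 26218)/(P(195, -219) + 42310) = (-33118 + 26218)/((-28 + 195) + 42310) = -6900/(167 + 42310) = -6900/42477 = -6900*1/42477 = -2300/14159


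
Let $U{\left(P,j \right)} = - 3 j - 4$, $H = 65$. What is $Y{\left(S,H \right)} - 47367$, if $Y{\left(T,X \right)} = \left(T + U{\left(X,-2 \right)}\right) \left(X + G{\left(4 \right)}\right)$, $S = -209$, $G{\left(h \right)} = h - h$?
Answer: $-60822$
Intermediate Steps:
$G{\left(h \right)} = 0$
$U{\left(P,j \right)} = -4 - 3 j$
$Y{\left(T,X \right)} = X \left(2 + T\right)$ ($Y{\left(T,X \right)} = \left(T - -2\right) \left(X + 0\right) = \left(T + \left(-4 + 6\right)\right) X = \left(T + 2\right) X = \left(2 + T\right) X = X \left(2 + T\right)$)
$Y{\left(S,H \right)} - 47367 = 65 \left(2 - 209\right) - 47367 = 65 \left(-207\right) - 47367 = -13455 - 47367 = -60822$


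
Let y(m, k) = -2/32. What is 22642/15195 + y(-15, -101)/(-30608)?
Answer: 11088436571/7441416960 ≈ 1.4901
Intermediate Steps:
y(m, k) = -1/16 (y(m, k) = -2*1/32 = -1/16)
22642/15195 + y(-15, -101)/(-30608) = 22642/15195 - 1/16/(-30608) = 22642*(1/15195) - 1/16*(-1/30608) = 22642/15195 + 1/489728 = 11088436571/7441416960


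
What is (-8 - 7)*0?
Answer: 0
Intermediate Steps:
(-8 - 7)*0 = -15*0 = 0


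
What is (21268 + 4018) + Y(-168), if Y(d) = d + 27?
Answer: 25145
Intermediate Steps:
Y(d) = 27 + d
(21268 + 4018) + Y(-168) = (21268 + 4018) + (27 - 168) = 25286 - 141 = 25145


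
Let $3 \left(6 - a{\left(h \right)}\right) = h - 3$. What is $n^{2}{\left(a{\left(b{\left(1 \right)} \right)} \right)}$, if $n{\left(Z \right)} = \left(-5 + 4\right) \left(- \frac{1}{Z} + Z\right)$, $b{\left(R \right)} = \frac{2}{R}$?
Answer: $\frac{123904}{3249} \approx 38.136$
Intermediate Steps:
$a{\left(h \right)} = 7 - \frac{h}{3}$ ($a{\left(h \right)} = 6 - \frac{h - 3}{3} = 6 - \frac{-3 + h}{3} = 6 - \left(-1 + \frac{h}{3}\right) = 7 - \frac{h}{3}$)
$n{\left(Z \right)} = \frac{1}{Z} - Z$ ($n{\left(Z \right)} = - (Z - \frac{1}{Z}) = \frac{1}{Z} - Z$)
$n^{2}{\left(a{\left(b{\left(1 \right)} \right)} \right)} = \left(\frac{1}{7 - \frac{2 \cdot 1^{-1}}{3}} - \left(7 - \frac{2 \cdot 1^{-1}}{3}\right)\right)^{2} = \left(\frac{1}{7 - \frac{2 \cdot 1}{3}} - \left(7 - \frac{2 \cdot 1}{3}\right)\right)^{2} = \left(\frac{1}{7 - \frac{2}{3}} - \left(7 - \frac{2}{3}\right)\right)^{2} = \left(\frac{1}{\frac{19}{3}} - \frac{19}{3}\right)^{2} = \left(\frac{3}{19} - \frac{19}{3}\right)^{2} = \left(- \frac{352}{57}\right)^{2} = \frac{123904}{3249}$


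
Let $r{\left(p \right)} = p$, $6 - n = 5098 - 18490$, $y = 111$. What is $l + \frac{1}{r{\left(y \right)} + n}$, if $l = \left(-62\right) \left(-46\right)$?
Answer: $\frac{38527669}{13509} \approx 2852.0$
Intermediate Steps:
$n = 13398$ ($n = 6 - \left(5098 - 18490\right) = 6 - -13392 = 6 + 13392 = 13398$)
$l = 2852$
$l + \frac{1}{r{\left(y \right)} + n} = 2852 + \frac{1}{111 + 13398} = 2852 + \frac{1}{13509} = \frac{38527669}{13509}$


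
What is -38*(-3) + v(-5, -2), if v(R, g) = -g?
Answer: 116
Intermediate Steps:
-38*(-3) + v(-5, -2) = -38*(-3) - 1*(-2) = 114 + 2 = 116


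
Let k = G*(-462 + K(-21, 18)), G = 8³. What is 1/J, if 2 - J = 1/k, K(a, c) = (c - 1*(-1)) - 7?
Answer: 230400/460801 ≈ 0.50000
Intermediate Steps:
G = 512
K(a, c) = -6 + c (K(a, c) = (c + 1) - 7 = (1 + c) - 7 = -6 + c)
k = -230400 (k = 512*(-462 + (-6 + 18)) = 512*(-462 + 12) = 512*(-450) = -230400)
J = 460801/230400 (J = 2 - 1/(-230400) = 2 - 1*(-1/230400) = 2 + 1/230400 = 460801/230400 ≈ 2.0000)
1/J = 1/(460801/230400) = 230400/460801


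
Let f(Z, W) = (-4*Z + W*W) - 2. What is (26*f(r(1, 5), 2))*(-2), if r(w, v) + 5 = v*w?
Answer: -104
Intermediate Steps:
r(w, v) = -5 + v*w
f(Z, W) = -2 + W² - 4*Z (f(Z, W) = (-4*Z + W²) - 2 = (W² - 4*Z) - 2 = -2 + W² - 4*Z)
(26*f(r(1, 5), 2))*(-2) = (26*(-2 + 2² - 4*(-5 + 5*1)))*(-2) = (26*(-2 + 4 - 4*(-5 + 5)))*(-2) = (26*(-2 + 4 - 4*0))*(-2) = (26*(-2 + 4 + 0))*(-2) = (26*2)*(-2) = 52*(-2) = -104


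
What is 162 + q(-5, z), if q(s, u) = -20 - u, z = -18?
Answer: 160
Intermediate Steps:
162 + q(-5, z) = 162 + (-20 - 1*(-18)) = 162 + (-20 + 18) = 162 - 2 = 160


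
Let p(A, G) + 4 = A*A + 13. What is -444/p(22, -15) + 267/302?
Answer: -2457/148886 ≈ -0.016503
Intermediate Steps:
p(A, G) = 9 + A² (p(A, G) = -4 + (A*A + 13) = -4 + (A² + 13) = -4 + (13 + A²) = 9 + A²)
-444/p(22, -15) + 267/302 = -444/(9 + 22²) + 267/302 = -444/(9 + 484) + 267*(1/302) = -444/493 + 267/302 = -2457/148886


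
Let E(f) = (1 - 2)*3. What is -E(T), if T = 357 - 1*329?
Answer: 3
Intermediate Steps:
T = 28 (T = 357 - 329 = 28)
E(f) = -3 (E(f) = -1*3 = -3)
-E(T) = -1*(-3) = 3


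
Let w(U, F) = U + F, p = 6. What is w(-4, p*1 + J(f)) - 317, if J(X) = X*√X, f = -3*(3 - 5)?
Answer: -315 + 6*√6 ≈ -300.30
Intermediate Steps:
f = 6 (f = -3*(-2) = 6)
J(X) = X^(3/2)
w(U, F) = F + U
w(-4, p*1 + J(f)) - 317 = ((6*1 + 6^(3/2)) - 4) - 317 = ((6 + 6*√6) - 4) - 317 = (2 + 6*√6) - 317 = -315 + 6*√6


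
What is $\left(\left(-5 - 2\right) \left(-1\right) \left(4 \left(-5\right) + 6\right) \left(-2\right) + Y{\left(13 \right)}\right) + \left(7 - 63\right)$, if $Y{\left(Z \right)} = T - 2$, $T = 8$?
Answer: $146$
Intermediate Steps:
$Y{\left(Z \right)} = 6$ ($Y{\left(Z \right)} = 8 - 2 = 6$)
$\left(\left(-5 - 2\right) \left(-1\right) \left(4 \left(-5\right) + 6\right) \left(-2\right) + Y{\left(13 \right)}\right) + \left(7 - 63\right) = \left(\left(-5 - 2\right) \left(-1\right) \left(4 \left(-5\right) + 6\right) \left(-2\right) + 6\right) + \left(7 - 63\right) = \left(\left(-7\right) \left(-1\right) \left(-20 + 6\right) \left(-2\right) + 6\right) + \left(7 - 63\right) = \left(7 \left(-14\right) \left(-2\right) + 6\right) - 56 = \left(\left(-98\right) \left(-2\right) + 6\right) - 56 = \left(196 + 6\right) - 56 = 202 - 56 = 146$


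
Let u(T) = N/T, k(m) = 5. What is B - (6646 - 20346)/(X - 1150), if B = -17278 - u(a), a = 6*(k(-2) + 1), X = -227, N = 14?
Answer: -47612083/2754 ≈ -17288.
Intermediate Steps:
a = 36 (a = 6*(5 + 1) = 6*6 = 36)
u(T) = 14/T
B = -311011/18 (B = -17278 - 14/36 = -17278 - 1*7/18 = -17278 - 7/18 = -311011/18 ≈ -17278.)
B - (6646 - 20346)/(X - 1150) = -311011/18 - (6646 - 20346)/(-227 - 1150) = -311011/18 - (-13700)/(-1377) = -311011/18 - (-13700)*(-1)/1377 = -311011/18 - 1*13700/1377 = -311011/18 - 13700/1377 = -47612083/2754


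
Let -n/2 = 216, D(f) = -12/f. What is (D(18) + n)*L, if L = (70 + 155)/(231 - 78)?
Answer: -32450/51 ≈ -636.27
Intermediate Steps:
n = -432 (n = -2*216 = -432)
L = 25/17 (L = 225/153 = 225*(1/153) = 25/17 ≈ 1.4706)
(D(18) + n)*L = (-12/18 - 432)*(25/17) = (-12*1/18 - 432)*(25/17) = (-⅔ - 432)*(25/17) = -1298/3*25/17 = -32450/51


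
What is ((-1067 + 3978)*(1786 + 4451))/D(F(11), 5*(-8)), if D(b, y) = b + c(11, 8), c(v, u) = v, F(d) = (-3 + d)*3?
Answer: 2593701/5 ≈ 5.1874e+5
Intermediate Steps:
F(d) = -9 + 3*d
D(b, y) = 11 + b (D(b, y) = b + 11 = 11 + b)
((-1067 + 3978)*(1786 + 4451))/D(F(11), 5*(-8)) = ((-1067 + 3978)*(1786 + 4451))/(11 + (-9 + 3*11)) = (2911*6237)/(11 + (-9 + 33)) = 18155907/(11 + 24) = 18155907/35 = 18155907*(1/35) = 2593701/5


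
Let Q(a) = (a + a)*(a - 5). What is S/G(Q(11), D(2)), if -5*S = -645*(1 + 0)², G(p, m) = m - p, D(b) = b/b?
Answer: -129/131 ≈ -0.98473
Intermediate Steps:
Q(a) = 2*a*(-5 + a) (Q(a) = (2*a)*(-5 + a) = 2*a*(-5 + a))
D(b) = 1
S = 129 (S = -(-129)*(1 + 0)² = -(-129)*1² = -(-129) = -⅕*(-645) = 129)
S/G(Q(11), D(2)) = 129/(1 - 2*11*(-5 + 11)) = 129/(1 - 2*11*6) = 129/(1 - 1*132) = 129/(1 - 132) = 129/(-131) = 129*(-1/131) = -129/131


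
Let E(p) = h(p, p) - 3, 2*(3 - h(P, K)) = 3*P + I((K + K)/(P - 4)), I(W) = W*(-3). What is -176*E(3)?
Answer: 2376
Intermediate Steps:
I(W) = -3*W
h(P, K) = 3 - 3*P/2 + 3*K/(-4 + P) (h(P, K) = 3 - (3*P - 3*(K + K)/(P - 4))/2 = 3 - (3*P - 3*2*K/(-4 + P))/2 = 3 - (3*P - 6*K/(-4 + P))/2 = 3 + (-3*P/2 + 3*K/(-4 + P)) = 3 - 3*P/2 + 3*K/(-4 + P))
E(p) = -3 + 3*(2*p + (-4 + p)*(2 - p))/(2*(-4 + p)) (E(p) = 3*(2*p + (-4 + p)*(2 - p))/(2*(-4 + p)) - 3 = -3 + 3*(2*p + (-4 + p)*(2 - p))/(2*(-4 + p)))
-176*E(3) = -264*3*(6 - 1*3)/(-4 + 3) = -264*3*(6 - 3)/(-1) = -264*3*(-1)*3 = -176*(-27/2) = 2376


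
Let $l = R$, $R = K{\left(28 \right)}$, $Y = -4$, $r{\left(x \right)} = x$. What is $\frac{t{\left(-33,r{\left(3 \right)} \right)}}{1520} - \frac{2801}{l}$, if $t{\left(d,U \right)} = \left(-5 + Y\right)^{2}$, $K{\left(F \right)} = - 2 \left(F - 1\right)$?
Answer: $\frac{2130947}{41040} \approx 51.924$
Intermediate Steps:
$K{\left(F \right)} = 2 - 2 F$ ($K{\left(F \right)} = - 2 \left(-1 + F\right) = 2 - 2 F$)
$t{\left(d,U \right)} = 81$ ($t{\left(d,U \right)} = \left(-5 - 4\right)^{2} = \left(-9\right)^{2} = 81$)
$R = -54$ ($R = 2 - 56 = -54$)
$l = -54$
$\frac{t{\left(-33,r{\left(3 \right)} \right)}}{1520} - \frac{2801}{l} = \frac{81}{1520} - \frac{2801}{-54} = 81 \cdot \frac{1}{1520} - - \frac{2801}{54} = \frac{81}{1520} + \frac{2801}{54} = \frac{2130947}{41040}$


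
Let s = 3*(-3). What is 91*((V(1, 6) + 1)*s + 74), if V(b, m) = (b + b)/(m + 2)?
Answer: 22841/4 ≈ 5710.3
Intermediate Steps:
V(b, m) = 2*b/(2 + m) (V(b, m) = (2*b)/(2 + m) = 2*b/(2 + m))
s = -9
91*((V(1, 6) + 1)*s + 74) = 91*((2*1/(2 + 6) + 1)*(-9) + 74) = 91*((2*1/8 + 1)*(-9) + 74) = 91*((2*1*(1/8) + 1)*(-9) + 74) = 91*((1/4 + 1)*(-9) + 74) = 91*((5/4)*(-9) + 74) = 91*(-45/4 + 74) = 91*(251/4) = 22841/4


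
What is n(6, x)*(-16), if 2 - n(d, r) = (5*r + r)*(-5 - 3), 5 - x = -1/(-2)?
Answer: -3488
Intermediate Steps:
x = 9/2 (x = 5 - (-1)/(-2) = 5 - (-1)*(-1)/2 = 5 - 1*1/2 = 5 - 1/2 = 9/2 ≈ 4.5000)
n(d, r) = 2 + 48*r (n(d, r) = 2 - (5*r + r)*(-5 - 3) = 2 - 6*r*(-8) = 2 - (-48)*r = 2 + 48*r)
n(6, x)*(-16) = (2 + 48*(9/2))*(-16) = (2 + 216)*(-16) = 218*(-16) = -3488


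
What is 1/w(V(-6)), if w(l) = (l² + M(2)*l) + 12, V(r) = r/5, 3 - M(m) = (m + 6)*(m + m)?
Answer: 25/1206 ≈ 0.020730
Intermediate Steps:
M(m) = 3 - 2*m*(6 + m) (M(m) = 3 - (m + 6)*(m + m) = 3 - (6 + m)*2*m = 3 - 2*m*(6 + m))
V(r) = r/5 (V(r) = r*(⅕) = r/5)
w(l) = 12 + l² - 29*l (w(l) = (l² + (3 - 12*2 - 2*2²)*l) + 12 = (l² + (3 - 24 - 2*4)*l) + 12 = (l² + (3 - 24 - 8)*l) + 12 = (l² - 29*l) + 12 = 12 + l² - 29*l)
1/w(V(-6)) = 1/(12 + ((⅕)*(-6))² - 29*(-6)/5) = 1/(12 + (-6/5)² - 29*(-6/5)) = 1/(12 + 36/25 + 174/5) = 1/(1206/25) = 25/1206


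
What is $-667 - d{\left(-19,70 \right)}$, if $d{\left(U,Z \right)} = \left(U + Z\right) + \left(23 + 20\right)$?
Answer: $-761$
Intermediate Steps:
$d{\left(U,Z \right)} = 43 + U + Z$ ($d{\left(U,Z \right)} = \left(U + Z\right) + 43 = 43 + U + Z$)
$-667 - d{\left(-19,70 \right)} = -667 - \left(43 - 19 + 70\right) = -667 - 94 = -761$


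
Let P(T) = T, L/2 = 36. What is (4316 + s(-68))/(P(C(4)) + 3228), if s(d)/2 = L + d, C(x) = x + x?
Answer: 1081/809 ≈ 1.3362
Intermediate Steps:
L = 72 (L = 2*36 = 72)
C(x) = 2*x
s(d) = 144 + 2*d (s(d) = 2*(72 + d) = 144 + 2*d)
(4316 + s(-68))/(P(C(4)) + 3228) = (4316 + (144 + 2*(-68)))/(2*4 + 3228) = (4316 + (144 - 136))/(8 + 3228) = (4316 + 8)/3236 = 4324*(1/3236) = 1081/809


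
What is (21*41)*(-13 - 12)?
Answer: -21525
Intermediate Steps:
(21*41)*(-13 - 12) = 861*(-25) = -21525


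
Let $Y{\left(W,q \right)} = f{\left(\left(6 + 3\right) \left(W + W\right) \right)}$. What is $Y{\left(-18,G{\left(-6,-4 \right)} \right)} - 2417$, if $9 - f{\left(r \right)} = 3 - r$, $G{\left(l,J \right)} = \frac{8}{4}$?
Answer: $-2735$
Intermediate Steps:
$G{\left(l,J \right)} = 2$ ($G{\left(l,J \right)} = 8 \cdot \frac{1}{4} = 2$)
$f{\left(r \right)} = 6 + r$ ($f{\left(r \right)} = 9 - \left(3 - r\right) = 9 + \left(-3 + r\right) = 6 + r$)
$Y{\left(W,q \right)} = 6 + 18 W$ ($Y{\left(W,q \right)} = 6 + \left(6 + 3\right) \left(W + W\right) = 6 + 9 \cdot 2 W = 6 + 18 W$)
$Y{\left(-18,G{\left(-6,-4 \right)} \right)} - 2417 = \left(6 + 18 \left(-18\right)\right) - 2417 = \left(6 - 324\right) - 2417 = -318 - 2417 = -2735$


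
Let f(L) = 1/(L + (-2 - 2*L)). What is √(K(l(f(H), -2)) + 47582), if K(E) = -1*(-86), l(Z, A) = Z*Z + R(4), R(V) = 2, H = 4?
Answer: 2*√11917 ≈ 218.33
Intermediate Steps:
f(L) = 1/(-2 - L)
l(Z, A) = 2 + Z² (l(Z, A) = Z*Z + 2 = Z² + 2 = 2 + Z²)
K(E) = 86
√(K(l(f(H), -2)) + 47582) = √(86 + 47582) = √47668 = 2*√11917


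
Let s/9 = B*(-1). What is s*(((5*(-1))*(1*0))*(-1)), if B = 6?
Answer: 0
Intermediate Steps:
s = -54 (s = 9*(6*(-1)) = 9*(-6) = -54)
s*(((5*(-1))*(1*0))*(-1)) = -54*(5*(-1))*(1*0)*(-1) = -54*(-5*0)*(-1) = -0*(-1) = -54*0 = 0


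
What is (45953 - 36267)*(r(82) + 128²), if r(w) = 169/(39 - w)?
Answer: 6822266298/43 ≈ 1.5866e+8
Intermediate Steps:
(45953 - 36267)*(r(82) + 128²) = (45953 - 36267)*(-169/(-39 + 82) + 128²) = 9686*(-169/43 + 16384) = 9686*(704343/43) = 6822266298/43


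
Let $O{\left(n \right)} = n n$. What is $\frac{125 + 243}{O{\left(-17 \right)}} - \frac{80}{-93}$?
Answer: $\frac{57344}{26877} \approx 2.1336$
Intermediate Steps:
$O{\left(n \right)} = n^{2}$
$\frac{125 + 243}{O{\left(-17 \right)}} - \frac{80}{-93} = \frac{125 + 243}{\left(-17\right)^{2}} - \frac{80}{-93} = \frac{368}{289} - - \frac{80}{93} = 368 \cdot \frac{1}{289} + \frac{80}{93} = \frac{368}{289} + \frac{80}{93} = \frac{57344}{26877}$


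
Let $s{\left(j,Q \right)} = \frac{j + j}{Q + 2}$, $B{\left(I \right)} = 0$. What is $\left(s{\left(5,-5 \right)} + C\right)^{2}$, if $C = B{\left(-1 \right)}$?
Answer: $\frac{100}{9} \approx 11.111$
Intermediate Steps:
$s{\left(j,Q \right)} = \frac{2 j}{2 + Q}$
$C = 0$
$\left(s{\left(5,-5 \right)} + C\right)^{2} = \left(2 \cdot 5 \frac{1}{2 - 5} + 0\right)^{2} = \left(2 \cdot 5 \frac{1}{-3} + 0\right)^{2} = \left(2 \cdot 5 \left(- \frac{1}{3}\right) + 0\right)^{2} = \left(- \frac{10}{3} + 0\right)^{2} = \left(- \frac{10}{3}\right)^{2} = \frac{100}{9}$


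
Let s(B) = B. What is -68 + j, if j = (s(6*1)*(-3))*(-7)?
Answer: 58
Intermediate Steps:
j = 126 (j = ((6*1)*(-3))*(-7) = (6*(-3))*(-7) = -18*(-7) = 126)
-68 + j = -68 + 126 = 58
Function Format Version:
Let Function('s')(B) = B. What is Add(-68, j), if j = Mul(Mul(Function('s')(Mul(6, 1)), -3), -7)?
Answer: 58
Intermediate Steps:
j = 126 (j = Mul(Mul(Mul(6, 1), -3), -7) = Mul(Mul(6, -3), -7) = Mul(-18, -7) = 126)
Add(-68, j) = Add(-68, 126) = 58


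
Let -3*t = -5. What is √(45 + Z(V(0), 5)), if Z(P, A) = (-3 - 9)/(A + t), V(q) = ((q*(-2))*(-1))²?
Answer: 6*√30/5 ≈ 6.5727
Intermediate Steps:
t = 5/3 (t = -⅓*(-5) = 5/3 ≈ 1.6667)
V(q) = 4*q² (V(q) = (-2*q*(-1))² = (2*q)² = 4*q²)
Z(P, A) = -12/(5/3 + A) (Z(P, A) = (-3 - 9)/(A + 5/3) = -12/(5/3 + A))
√(45 + Z(V(0), 5)) = √(45 - 36/(5 + 3*5)) = √(45 - 36/(5 + 15)) = √(45 - 36/20) = √(45 - 36*1/20) = √(45 - 9/5) = √(216/5) = 6*√30/5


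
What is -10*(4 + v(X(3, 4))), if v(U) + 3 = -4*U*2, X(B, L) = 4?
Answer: 310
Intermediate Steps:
v(U) = -3 - 8*U (v(U) = -3 - 4*U*2 = -3 - 8*U)
-10*(4 + v(X(3, 4))) = -10*(4 + (-3 - 8*4)) = -10*(4 + (-3 - 32)) = -10*(4 - 35) = -10*(-31) = 310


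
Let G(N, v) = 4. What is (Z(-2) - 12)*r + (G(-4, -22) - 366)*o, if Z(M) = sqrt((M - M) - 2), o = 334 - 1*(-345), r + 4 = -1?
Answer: -245738 - 5*I*sqrt(2) ≈ -2.4574e+5 - 7.0711*I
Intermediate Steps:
r = -5 (r = -4 - 1 = -5)
o = 679 (o = 334 + 345 = 679)
Z(M) = I*sqrt(2) (Z(M) = sqrt(0 - 2) = sqrt(-2) = I*sqrt(2))
(Z(-2) - 12)*r + (G(-4, -22) - 366)*o = (I*sqrt(2) - 12)*(-5) + (4 - 366)*679 = (-12 + I*sqrt(2))*(-5) - 362*679 = (60 - 5*I*sqrt(2)) - 245798 = -245738 - 5*I*sqrt(2)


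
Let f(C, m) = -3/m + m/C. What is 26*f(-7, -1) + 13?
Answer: 663/7 ≈ 94.714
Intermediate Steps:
26*f(-7, -1) + 13 = 26*(-3/(-1) - 1/(-7)) + 13 = 26*(-3*(-1) - 1*(-⅐)) + 13 = 26*(3 + ⅐) + 13 = 26*(22/7) + 13 = 572/7 + 13 = 663/7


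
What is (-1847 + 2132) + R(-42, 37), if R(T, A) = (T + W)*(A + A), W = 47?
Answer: 655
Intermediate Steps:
R(T, A) = 2*A*(47 + T) (R(T, A) = (T + 47)*(A + A) = (47 + T)*(2*A) = 2*A*(47 + T))
(-1847 + 2132) + R(-42, 37) = (-1847 + 2132) + 2*37*(47 - 42) = 285 + 2*37*5 = 285 + 370 = 655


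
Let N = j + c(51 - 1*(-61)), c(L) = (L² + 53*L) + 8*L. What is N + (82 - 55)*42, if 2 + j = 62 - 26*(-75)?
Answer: 22520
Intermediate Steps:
c(L) = L² + 61*L
j = 2010 (j = -2 + (62 - 26*(-75)) = -2 + (62 + 1950) = -2 + 2012 = 2010)
N = 21386 (N = 2010 + (51 - 1*(-61))*(61 + (51 - 1*(-61))) = 2010 + (51 + 61)*(61 + (51 + 61)) = 2010 + 112*(61 + 112) = 2010 + 112*173 = 2010 + 19376 = 21386)
N + (82 - 55)*42 = 21386 + (82 - 55)*42 = 21386 + 27*42 = 21386 + 1134 = 22520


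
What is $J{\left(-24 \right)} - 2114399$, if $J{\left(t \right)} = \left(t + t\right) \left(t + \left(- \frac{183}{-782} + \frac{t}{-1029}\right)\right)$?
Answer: $- \frac{283415551511}{134113} \approx -2.1133 \cdot 10^{6}$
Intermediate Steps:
$J{\left(t \right)} = 2 t \left(\frac{183}{782} + \frac{1028 t}{1029}\right)$ ($J{\left(t \right)} = 2 t \left(t + \left(\left(-183\right) \left(- \frac{1}{782}\right) + t \left(- \frac{1}{1029}\right)\right)\right) = 2 t \left(t - \left(- \frac{183}{782} + \frac{t}{1029}\right)\right) = 2 t \left(\frac{183}{782} + \frac{1028 t}{1029}\right)$)
$J{\left(-24 \right)} - 2114399 = \frac{1}{402339} \left(-24\right) \left(188307 + 803896 \left(-24\right)\right) - 2114399 = \frac{1}{402339} \left(-24\right) \left(188307 - 19293504\right) - 2114399 = \frac{1}{402339} \left(-24\right) \left(-19105197\right) - 2114399 = \frac{152841576}{134113} - 2114399 = - \frac{283415551511}{134113}$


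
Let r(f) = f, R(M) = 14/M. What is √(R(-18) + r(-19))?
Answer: I*√178/3 ≈ 4.4472*I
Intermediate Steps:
√(R(-18) + r(-19)) = √(14/(-18) - 19) = √(14*(-1/18) - 19) = √(-7/9 - 19) = √(-178/9) = I*√178/3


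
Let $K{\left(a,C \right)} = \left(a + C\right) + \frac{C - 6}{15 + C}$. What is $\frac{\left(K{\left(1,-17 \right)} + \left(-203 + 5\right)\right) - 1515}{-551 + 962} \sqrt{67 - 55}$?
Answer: $- \frac{1145 \sqrt{3}}{137} \approx -14.476$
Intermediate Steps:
$K{\left(a,C \right)} = C + a + \frac{-6 + C}{15 + C}$ ($K{\left(a,C \right)} = \left(C + a\right) + \frac{-6 + C}{15 + C} = C + a + \frac{-6 + C}{15 + C}$)
$\frac{\left(K{\left(1,-17 \right)} + \left(-203 + 5\right)\right) - 1515}{-551 + 962} \sqrt{67 - 55} = \frac{\left(\frac{-6 + \left(-17\right)^{2} + 15 \cdot 1 + 16 \left(-17\right) - 17}{15 - 17} + \left(-203 + 5\right)\right) - 1515}{-551 + 962} \sqrt{67 - 55} = \frac{\left(\frac{-6 + 289 + 15 - 272 - 17}{-2} - 198\right) - 1515}{411} \sqrt{12} = \left(\left(\left(- \frac{1}{2}\right) 9 - 198\right) - 1515\right) \frac{1}{411} \cdot 2 \sqrt{3} = \left(\left(- \frac{9}{2} - 198\right) - 1515\right) \frac{1}{411} \cdot 2 \sqrt{3} = \left(- \frac{405}{2} - 1515\right) \frac{1}{411} \cdot 2 \sqrt{3} = \left(- \frac{3435}{2}\right) \frac{1}{411} \cdot 2 \sqrt{3} = - \frac{1145 \cdot 2 \sqrt{3}}{274} = - \frac{1145 \sqrt{3}}{137}$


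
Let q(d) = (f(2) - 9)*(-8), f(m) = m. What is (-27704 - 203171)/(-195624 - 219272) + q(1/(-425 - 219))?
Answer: 23465051/414896 ≈ 56.556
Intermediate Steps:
q(d) = 56 (q(d) = (2 - 9)*(-8) = -7*(-8) = 56)
(-27704 - 203171)/(-195624 - 219272) + q(1/(-425 - 219)) = (-27704 - 203171)/(-195624 - 219272) + 56 = -230875/(-414896) + 56 = -230875*(-1/414896) + 56 = 230875/414896 + 56 = 23465051/414896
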